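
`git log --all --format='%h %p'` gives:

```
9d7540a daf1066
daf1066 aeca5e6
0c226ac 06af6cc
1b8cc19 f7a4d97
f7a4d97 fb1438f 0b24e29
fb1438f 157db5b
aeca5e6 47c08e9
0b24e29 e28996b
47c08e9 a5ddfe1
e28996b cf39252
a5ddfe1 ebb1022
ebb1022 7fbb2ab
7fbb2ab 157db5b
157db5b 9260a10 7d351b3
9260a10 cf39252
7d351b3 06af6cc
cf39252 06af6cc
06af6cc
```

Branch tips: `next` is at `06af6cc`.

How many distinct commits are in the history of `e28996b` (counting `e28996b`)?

3

Walking parent pointers from e28996b: reachable set = {06af6cc, cf39252, e28996b}.
That is 3 commits.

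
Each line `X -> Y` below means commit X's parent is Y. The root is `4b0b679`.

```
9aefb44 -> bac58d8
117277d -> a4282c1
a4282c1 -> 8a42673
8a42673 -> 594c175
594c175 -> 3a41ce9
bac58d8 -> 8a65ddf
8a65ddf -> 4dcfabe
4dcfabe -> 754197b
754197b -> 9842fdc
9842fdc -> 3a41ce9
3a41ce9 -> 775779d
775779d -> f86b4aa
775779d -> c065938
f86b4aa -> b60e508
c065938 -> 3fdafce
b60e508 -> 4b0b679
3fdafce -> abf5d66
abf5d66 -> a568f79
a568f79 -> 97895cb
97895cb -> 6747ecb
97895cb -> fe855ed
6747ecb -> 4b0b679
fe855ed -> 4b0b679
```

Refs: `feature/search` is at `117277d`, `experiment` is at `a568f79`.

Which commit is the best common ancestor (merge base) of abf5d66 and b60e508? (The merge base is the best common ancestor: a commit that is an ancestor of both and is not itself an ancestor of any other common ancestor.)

4b0b679

Ancestors of abf5d66: {4b0b679, 6747ecb, 97895cb, a568f79, abf5d66, fe855ed}.
Ancestors of b60e508: {4b0b679, b60e508}.
Common ancestors: {4b0b679}.
The only common ancestor is 4b0b679, so it is the merge base.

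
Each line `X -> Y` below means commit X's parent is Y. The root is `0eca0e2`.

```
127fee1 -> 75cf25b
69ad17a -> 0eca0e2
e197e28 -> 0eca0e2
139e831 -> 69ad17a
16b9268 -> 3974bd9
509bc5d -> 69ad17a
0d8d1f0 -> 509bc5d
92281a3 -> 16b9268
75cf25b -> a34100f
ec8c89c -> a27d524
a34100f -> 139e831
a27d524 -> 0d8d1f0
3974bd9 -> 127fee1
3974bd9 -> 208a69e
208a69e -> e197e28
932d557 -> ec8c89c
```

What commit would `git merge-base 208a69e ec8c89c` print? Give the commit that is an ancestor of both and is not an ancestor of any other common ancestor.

Ancestors of 208a69e: {0eca0e2, 208a69e, e197e28}.
Ancestors of ec8c89c: {0d8d1f0, 0eca0e2, 509bc5d, 69ad17a, a27d524, ec8c89c}.
Common ancestors: {0eca0e2}.
The only common ancestor is 0eca0e2, so it is the merge base.

0eca0e2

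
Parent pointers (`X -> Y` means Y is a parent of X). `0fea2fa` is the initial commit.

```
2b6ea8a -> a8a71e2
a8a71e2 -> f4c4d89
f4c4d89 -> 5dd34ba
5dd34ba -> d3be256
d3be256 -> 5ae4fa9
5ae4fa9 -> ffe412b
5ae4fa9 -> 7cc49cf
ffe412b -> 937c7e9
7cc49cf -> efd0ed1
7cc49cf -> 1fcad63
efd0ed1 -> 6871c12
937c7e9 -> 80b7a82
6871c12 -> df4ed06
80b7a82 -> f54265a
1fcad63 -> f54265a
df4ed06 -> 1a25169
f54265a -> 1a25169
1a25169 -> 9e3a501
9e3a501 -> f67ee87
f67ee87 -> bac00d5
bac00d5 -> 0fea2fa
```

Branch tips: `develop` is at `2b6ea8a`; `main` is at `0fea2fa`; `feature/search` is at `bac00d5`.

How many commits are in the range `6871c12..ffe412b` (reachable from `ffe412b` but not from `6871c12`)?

4

Reachable from ffe412b: {0fea2fa, 1a25169, 80b7a82, 937c7e9, 9e3a501, bac00d5, f54265a, f67ee87, ffe412b}.
Reachable from 6871c12: {0fea2fa, 1a25169, 6871c12, 9e3a501, bac00d5, df4ed06, f67ee87}.
In ffe412b's history but not 6871c12's: {80b7a82, 937c7e9, f54265a, ffe412b} — 4 commits.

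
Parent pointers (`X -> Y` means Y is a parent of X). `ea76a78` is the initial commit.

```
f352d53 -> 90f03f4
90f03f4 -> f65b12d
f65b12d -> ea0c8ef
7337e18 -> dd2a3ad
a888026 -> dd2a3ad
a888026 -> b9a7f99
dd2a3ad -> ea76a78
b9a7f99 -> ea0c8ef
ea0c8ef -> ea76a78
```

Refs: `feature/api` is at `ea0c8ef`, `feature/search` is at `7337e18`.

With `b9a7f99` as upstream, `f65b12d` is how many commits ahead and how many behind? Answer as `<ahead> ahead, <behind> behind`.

1 ahead, 1 behind

Reachable from f65b12d: {ea0c8ef, ea76a78, f65b12d}.
Reachable from b9a7f99: {b9a7f99, ea0c8ef, ea76a78}.
Only in f65b12d's history (ahead): {f65b12d} — 1.
Only in b9a7f99's history (behind): {b9a7f99} — 1.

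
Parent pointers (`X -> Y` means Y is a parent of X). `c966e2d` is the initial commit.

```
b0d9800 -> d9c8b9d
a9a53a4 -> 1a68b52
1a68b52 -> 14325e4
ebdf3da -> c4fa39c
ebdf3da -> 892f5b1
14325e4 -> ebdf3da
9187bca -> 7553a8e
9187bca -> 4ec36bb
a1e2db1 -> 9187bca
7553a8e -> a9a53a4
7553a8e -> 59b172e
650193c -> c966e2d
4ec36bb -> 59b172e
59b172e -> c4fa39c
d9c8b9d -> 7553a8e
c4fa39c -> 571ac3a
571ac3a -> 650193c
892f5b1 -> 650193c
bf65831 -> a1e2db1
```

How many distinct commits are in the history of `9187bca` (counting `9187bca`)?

Walking parent pointers from 9187bca: reachable set = {14325e4, 1a68b52, 4ec36bb, 571ac3a, 59b172e, 650193c, 7553a8e, 892f5b1, 9187bca, a9a53a4, c4fa39c, c966e2d, ebdf3da}.
That is 13 commits.

13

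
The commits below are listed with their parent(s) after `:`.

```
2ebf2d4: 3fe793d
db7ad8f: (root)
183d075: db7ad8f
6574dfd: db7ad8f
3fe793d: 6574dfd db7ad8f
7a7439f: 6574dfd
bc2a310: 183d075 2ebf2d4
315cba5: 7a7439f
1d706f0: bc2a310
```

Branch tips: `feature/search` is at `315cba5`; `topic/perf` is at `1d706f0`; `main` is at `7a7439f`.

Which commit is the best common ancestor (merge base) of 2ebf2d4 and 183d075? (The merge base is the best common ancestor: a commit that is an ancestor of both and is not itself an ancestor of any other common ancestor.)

db7ad8f

Ancestors of 2ebf2d4: {2ebf2d4, 3fe793d, 6574dfd, db7ad8f}.
Ancestors of 183d075: {183d075, db7ad8f}.
Common ancestors: {db7ad8f}.
The only common ancestor is db7ad8f, so it is the merge base.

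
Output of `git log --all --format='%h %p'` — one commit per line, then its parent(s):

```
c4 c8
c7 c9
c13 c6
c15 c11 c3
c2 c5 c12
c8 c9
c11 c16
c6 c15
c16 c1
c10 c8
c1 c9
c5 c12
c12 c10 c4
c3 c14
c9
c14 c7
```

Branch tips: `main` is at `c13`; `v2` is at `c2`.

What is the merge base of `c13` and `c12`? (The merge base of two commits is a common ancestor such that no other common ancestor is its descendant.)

c9

Ancestors of c13: {c1, c11, c13, c14, c15, c16, c3, c6, c7, c9}.
Ancestors of c12: {c10, c12, c4, c8, c9}.
Common ancestors: {c9}.
The only common ancestor is c9, so it is the merge base.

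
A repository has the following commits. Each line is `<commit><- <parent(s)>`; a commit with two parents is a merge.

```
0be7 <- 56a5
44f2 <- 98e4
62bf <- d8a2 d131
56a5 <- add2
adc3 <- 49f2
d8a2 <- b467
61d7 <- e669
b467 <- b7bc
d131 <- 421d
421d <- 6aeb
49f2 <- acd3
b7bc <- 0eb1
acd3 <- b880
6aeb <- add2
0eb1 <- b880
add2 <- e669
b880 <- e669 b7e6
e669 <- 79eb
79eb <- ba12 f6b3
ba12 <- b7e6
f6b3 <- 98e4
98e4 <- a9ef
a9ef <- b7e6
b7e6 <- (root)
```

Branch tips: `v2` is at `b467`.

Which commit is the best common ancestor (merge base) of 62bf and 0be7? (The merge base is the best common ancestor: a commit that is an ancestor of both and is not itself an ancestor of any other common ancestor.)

add2

Ancestors of 62bf: {0eb1, 421d, 62bf, 6aeb, 79eb, 98e4, a9ef, add2, b467, b7bc, b7e6, b880, ba12, d131, d8a2, e669, f6b3}.
Ancestors of 0be7: {0be7, 56a5, 79eb, 98e4, a9ef, add2, b7e6, ba12, e669, f6b3}.
Common ancestors: {79eb, 98e4, a9ef, add2, b7e6, ba12, e669, f6b3}.
Among these, add2 is not an ancestor of any other common ancestor — it is the merge base.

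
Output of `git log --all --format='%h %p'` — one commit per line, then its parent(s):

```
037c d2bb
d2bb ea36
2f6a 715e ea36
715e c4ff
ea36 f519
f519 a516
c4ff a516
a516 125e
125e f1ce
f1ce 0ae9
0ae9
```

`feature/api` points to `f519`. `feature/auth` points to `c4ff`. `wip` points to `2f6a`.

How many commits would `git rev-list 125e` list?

Walking parent pointers from 125e: reachable set = {0ae9, 125e, f1ce}.
That is 3 commits.

3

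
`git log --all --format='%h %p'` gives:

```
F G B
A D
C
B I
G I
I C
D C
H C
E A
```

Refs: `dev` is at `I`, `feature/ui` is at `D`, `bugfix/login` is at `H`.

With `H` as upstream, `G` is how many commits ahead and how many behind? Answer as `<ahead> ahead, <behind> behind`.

2 ahead, 1 behind

Reachable from G: {C, G, I}.
Reachable from H: {C, H}.
Only in G's history (ahead): {G, I} — 2.
Only in H's history (behind): {H} — 1.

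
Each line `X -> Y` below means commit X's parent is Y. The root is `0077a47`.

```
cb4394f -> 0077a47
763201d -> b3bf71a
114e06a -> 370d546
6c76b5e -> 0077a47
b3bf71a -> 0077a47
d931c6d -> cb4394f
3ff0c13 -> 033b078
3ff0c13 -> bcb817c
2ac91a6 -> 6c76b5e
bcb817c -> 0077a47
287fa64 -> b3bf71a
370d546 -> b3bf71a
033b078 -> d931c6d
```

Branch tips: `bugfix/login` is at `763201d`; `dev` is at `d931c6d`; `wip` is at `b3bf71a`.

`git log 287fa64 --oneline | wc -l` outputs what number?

3

Walking parent pointers from 287fa64: reachable set = {0077a47, 287fa64, b3bf71a}.
That is 3 commits.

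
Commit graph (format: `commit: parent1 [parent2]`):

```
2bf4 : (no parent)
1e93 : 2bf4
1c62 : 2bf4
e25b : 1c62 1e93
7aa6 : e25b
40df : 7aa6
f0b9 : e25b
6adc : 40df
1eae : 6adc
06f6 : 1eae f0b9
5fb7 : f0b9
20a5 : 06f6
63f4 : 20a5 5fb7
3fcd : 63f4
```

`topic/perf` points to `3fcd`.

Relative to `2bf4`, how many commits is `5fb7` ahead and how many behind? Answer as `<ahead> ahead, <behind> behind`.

5 ahead, 0 behind

Reachable from 5fb7: {1c62, 1e93, 2bf4, 5fb7, e25b, f0b9}.
Reachable from 2bf4: {2bf4}.
Only in 5fb7's history (ahead): {1c62, 1e93, 5fb7, e25b, f0b9} — 5.
Only in 2bf4's history (behind): {} — 0.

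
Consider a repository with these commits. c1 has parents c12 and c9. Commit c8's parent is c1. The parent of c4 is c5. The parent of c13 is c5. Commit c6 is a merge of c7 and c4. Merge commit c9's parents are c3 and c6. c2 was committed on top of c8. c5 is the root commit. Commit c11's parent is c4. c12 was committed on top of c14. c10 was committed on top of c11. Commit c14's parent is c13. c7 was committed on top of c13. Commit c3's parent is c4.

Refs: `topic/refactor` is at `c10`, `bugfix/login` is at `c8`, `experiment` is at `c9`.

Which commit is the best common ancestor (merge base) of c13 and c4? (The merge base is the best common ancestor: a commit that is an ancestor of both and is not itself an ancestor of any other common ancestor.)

c5

Ancestors of c13: {c13, c5}.
Ancestors of c4: {c4, c5}.
Common ancestors: {c5}.
The only common ancestor is c5, so it is the merge base.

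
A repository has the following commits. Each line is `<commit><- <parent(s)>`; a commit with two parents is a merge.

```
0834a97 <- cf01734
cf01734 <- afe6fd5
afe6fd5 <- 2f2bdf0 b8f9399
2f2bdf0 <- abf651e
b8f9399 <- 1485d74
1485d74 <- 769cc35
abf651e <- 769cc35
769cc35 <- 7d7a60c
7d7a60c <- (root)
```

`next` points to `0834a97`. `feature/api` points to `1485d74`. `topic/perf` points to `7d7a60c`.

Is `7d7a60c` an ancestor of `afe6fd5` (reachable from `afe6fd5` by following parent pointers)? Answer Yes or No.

Ancestors of afe6fd5 (commits reachable by following parents): {1485d74, 2f2bdf0, 769cc35, 7d7a60c, abf651e, afe6fd5, b8f9399}.
7d7a60c is in that set, so it is an ancestor of afe6fd5.

Yes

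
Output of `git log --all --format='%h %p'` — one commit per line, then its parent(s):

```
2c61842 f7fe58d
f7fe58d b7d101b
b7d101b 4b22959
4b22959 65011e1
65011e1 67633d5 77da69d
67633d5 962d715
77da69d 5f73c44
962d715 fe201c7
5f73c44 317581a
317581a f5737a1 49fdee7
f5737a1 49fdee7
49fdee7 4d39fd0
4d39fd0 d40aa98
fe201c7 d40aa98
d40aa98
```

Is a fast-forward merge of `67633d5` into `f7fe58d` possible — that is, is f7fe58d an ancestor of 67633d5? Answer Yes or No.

A fast-forward from f7fe58d to 67633d5 is possible iff f7fe58d is an ancestor of 67633d5.
Ancestors of 67633d5: {67633d5, 962d715, d40aa98, fe201c7}.
f7fe58d is not among them, so fast-forward is not possible.

No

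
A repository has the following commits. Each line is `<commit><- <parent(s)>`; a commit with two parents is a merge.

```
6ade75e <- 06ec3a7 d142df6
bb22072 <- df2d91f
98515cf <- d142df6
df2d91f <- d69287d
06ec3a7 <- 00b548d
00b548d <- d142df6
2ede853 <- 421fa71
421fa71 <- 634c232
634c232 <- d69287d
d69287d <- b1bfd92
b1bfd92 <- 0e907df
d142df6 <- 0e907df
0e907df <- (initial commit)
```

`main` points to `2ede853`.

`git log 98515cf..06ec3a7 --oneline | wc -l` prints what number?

Reachable from 06ec3a7: {00b548d, 06ec3a7, 0e907df, d142df6}.
Reachable from 98515cf: {0e907df, 98515cf, d142df6}.
In 06ec3a7's history but not 98515cf's: {00b548d, 06ec3a7} — 2 commits.

2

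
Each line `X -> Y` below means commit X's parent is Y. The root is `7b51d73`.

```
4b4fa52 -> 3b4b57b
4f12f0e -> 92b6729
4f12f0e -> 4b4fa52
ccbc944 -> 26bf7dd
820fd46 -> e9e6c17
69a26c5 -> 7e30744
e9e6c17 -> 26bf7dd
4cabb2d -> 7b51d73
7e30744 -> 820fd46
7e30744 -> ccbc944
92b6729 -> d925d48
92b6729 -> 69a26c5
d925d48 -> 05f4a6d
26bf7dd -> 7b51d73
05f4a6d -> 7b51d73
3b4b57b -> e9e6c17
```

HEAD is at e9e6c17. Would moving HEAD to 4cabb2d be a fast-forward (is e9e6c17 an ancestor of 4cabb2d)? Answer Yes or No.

A fast-forward from e9e6c17 to 4cabb2d is possible iff e9e6c17 is an ancestor of 4cabb2d.
Ancestors of 4cabb2d: {4cabb2d, 7b51d73}.
e9e6c17 is not among them, so fast-forward is not possible.

No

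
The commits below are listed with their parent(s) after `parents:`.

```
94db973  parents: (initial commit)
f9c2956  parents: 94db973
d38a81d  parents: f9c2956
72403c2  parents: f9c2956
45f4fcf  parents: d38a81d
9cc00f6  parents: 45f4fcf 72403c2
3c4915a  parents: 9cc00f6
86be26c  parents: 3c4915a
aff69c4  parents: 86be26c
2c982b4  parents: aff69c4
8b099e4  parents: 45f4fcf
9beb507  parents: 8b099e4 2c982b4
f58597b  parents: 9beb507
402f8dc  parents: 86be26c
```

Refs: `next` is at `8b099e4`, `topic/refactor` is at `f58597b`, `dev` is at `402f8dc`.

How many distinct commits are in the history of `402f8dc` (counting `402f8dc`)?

Walking parent pointers from 402f8dc: reachable set = {3c4915a, 402f8dc, 45f4fcf, 72403c2, 86be26c, 94db973, 9cc00f6, d38a81d, f9c2956}.
That is 9 commits.

9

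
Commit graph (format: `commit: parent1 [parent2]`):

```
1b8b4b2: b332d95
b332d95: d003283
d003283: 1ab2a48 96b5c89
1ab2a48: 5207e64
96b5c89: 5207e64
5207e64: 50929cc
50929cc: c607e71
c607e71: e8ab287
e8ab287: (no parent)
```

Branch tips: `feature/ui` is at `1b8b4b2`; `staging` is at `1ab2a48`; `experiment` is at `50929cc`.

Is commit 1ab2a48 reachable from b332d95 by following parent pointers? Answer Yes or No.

Ancestors of b332d95 (commits reachable by following parents): {1ab2a48, 50929cc, 5207e64, 96b5c89, b332d95, c607e71, d003283, e8ab287}.
1ab2a48 is in that set, so it is an ancestor of b332d95.

Yes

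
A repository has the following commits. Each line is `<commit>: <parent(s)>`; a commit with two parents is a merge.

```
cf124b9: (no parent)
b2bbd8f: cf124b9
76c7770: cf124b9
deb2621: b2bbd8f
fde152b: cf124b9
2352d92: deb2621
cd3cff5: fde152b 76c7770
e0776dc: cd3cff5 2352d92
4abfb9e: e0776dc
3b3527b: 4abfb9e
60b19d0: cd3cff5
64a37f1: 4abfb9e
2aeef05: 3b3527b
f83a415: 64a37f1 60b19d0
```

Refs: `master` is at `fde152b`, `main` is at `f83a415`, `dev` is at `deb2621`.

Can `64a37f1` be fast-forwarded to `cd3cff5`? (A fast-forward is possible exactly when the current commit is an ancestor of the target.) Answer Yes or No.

No

A fast-forward from 64a37f1 to cd3cff5 is possible iff 64a37f1 is an ancestor of cd3cff5.
Ancestors of cd3cff5: {76c7770, cd3cff5, cf124b9, fde152b}.
64a37f1 is not among them, so fast-forward is not possible.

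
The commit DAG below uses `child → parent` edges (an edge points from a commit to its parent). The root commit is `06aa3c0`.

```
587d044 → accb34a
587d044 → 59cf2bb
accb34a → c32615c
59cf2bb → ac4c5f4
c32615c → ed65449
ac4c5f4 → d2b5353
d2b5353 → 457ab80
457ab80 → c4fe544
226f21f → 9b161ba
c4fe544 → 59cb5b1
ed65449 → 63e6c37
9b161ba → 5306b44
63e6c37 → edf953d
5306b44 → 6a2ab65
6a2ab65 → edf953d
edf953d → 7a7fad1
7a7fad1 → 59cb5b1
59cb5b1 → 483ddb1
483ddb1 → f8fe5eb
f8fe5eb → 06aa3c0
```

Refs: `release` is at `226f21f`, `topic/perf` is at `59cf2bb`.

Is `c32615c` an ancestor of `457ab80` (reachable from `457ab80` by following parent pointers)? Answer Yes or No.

No

Ancestors of 457ab80: {06aa3c0, 457ab80, 483ddb1, 59cb5b1, c4fe544, f8fe5eb}.
c32615c is not in that set, so it is not an ancestor of 457ab80.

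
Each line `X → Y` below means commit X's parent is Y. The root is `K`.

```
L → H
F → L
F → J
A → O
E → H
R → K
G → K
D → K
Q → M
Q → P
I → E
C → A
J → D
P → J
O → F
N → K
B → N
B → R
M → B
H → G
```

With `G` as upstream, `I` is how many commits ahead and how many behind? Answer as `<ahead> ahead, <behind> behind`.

3 ahead, 0 behind

Reachable from I: {E, G, H, I, K}.
Reachable from G: {G, K}.
Only in I's history (ahead): {E, H, I} — 3.
Only in G's history (behind): {} — 0.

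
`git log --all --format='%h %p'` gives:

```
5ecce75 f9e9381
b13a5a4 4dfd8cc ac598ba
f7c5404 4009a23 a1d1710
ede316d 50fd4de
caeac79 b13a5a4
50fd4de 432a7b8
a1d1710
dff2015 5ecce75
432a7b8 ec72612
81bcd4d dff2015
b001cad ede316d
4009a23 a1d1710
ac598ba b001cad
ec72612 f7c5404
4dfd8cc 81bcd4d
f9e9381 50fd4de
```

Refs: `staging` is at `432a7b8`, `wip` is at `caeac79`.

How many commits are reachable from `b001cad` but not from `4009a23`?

6

Reachable from b001cad: {4009a23, 432a7b8, 50fd4de, a1d1710, b001cad, ec72612, ede316d, f7c5404}.
Reachable from 4009a23: {4009a23, a1d1710}.
In b001cad's history but not 4009a23's: {432a7b8, 50fd4de, b001cad, ec72612, ede316d, f7c5404} — 6 commits.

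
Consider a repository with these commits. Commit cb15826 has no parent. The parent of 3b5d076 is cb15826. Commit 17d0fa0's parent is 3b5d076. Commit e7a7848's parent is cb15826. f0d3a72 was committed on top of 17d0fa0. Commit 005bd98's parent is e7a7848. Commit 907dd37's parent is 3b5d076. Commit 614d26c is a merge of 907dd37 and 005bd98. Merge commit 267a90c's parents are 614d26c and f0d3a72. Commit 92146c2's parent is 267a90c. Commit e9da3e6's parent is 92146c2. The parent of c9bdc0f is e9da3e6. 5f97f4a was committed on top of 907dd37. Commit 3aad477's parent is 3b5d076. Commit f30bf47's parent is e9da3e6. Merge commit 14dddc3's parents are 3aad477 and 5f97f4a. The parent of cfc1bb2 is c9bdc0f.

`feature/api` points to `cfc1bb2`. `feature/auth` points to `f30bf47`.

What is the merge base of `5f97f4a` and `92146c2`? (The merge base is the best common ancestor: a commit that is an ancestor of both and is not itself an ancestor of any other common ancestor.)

907dd37

Ancestors of 5f97f4a: {3b5d076, 5f97f4a, 907dd37, cb15826}.
Ancestors of 92146c2: {005bd98, 17d0fa0, 267a90c, 3b5d076, 614d26c, 907dd37, 92146c2, cb15826, e7a7848, f0d3a72}.
Common ancestors: {3b5d076, 907dd37, cb15826}.
Among these, 907dd37 is not an ancestor of any other common ancestor — it is the merge base.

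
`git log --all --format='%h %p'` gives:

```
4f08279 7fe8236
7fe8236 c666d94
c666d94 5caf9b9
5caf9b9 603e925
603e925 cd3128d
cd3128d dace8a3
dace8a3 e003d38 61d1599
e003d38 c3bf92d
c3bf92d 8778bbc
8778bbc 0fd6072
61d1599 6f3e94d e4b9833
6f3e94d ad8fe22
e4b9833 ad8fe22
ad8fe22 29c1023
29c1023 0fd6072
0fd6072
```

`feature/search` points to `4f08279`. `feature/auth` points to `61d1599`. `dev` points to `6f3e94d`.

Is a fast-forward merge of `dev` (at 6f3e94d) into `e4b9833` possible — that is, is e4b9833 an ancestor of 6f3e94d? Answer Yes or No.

No

A fast-forward from e4b9833 to 6f3e94d is possible iff e4b9833 is an ancestor of 6f3e94d.
Ancestors of 6f3e94d: {0fd6072, 29c1023, 6f3e94d, ad8fe22}.
e4b9833 is not among them, so fast-forward is not possible.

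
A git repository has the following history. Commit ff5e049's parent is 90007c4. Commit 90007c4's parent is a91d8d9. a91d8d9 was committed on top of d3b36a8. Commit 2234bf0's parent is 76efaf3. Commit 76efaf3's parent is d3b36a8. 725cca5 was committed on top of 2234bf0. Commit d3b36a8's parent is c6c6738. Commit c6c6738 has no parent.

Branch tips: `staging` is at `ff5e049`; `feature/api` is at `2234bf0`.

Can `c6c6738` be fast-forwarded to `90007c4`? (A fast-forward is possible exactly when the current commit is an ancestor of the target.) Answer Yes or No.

A fast-forward from c6c6738 to 90007c4 is possible iff c6c6738 is an ancestor of 90007c4.
Ancestors of 90007c4: {90007c4, a91d8d9, c6c6738, d3b36a8}.
c6c6738 is among them, so fast-forward is possible.

Yes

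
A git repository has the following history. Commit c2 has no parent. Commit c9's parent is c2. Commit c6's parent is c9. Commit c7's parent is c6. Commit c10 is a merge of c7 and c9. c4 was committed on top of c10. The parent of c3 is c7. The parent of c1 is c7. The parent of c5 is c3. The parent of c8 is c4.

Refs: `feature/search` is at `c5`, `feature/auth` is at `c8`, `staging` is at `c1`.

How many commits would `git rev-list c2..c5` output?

5

Reachable from c5: {c2, c3, c5, c6, c7, c9}.
Reachable from c2: {c2}.
In c5's history but not c2's: {c3, c5, c6, c7, c9} — 5 commits.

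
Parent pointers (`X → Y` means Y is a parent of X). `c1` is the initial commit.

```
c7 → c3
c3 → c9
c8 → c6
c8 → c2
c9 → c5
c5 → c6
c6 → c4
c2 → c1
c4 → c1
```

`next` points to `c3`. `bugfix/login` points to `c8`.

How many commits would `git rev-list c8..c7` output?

Reachable from c7: {c1, c3, c4, c5, c6, c7, c9}.
Reachable from c8: {c1, c2, c4, c6, c8}.
In c7's history but not c8's: {c3, c5, c7, c9} — 4 commits.

4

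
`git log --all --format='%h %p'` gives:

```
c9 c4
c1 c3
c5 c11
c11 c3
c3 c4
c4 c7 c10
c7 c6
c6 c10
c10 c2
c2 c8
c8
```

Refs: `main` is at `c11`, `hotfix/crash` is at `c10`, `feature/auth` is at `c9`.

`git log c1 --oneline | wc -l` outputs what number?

8

Walking parent pointers from c1: reachable set = {c1, c10, c2, c3, c4, c6, c7, c8}.
That is 8 commits.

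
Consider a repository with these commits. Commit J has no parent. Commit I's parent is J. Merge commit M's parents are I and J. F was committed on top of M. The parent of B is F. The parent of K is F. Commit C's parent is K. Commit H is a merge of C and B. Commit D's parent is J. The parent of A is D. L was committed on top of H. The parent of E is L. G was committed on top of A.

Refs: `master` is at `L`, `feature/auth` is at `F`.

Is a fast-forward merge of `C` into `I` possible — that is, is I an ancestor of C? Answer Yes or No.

A fast-forward from I to C is possible iff I is an ancestor of C.
Ancestors of C: {C, F, I, J, K, M}.
I is among them, so fast-forward is possible.

Yes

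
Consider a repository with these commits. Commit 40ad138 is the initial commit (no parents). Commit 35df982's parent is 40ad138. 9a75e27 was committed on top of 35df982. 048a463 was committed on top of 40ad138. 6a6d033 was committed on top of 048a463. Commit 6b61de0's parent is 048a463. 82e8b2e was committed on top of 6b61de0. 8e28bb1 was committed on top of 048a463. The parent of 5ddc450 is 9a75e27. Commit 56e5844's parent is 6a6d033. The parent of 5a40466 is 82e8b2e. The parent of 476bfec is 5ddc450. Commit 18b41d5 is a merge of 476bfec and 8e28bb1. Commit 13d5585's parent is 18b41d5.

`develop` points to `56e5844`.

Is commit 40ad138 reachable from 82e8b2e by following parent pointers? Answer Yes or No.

Yes

Ancestors of 82e8b2e (commits reachable by following parents): {048a463, 40ad138, 6b61de0, 82e8b2e}.
40ad138 is in that set, so it is an ancestor of 82e8b2e.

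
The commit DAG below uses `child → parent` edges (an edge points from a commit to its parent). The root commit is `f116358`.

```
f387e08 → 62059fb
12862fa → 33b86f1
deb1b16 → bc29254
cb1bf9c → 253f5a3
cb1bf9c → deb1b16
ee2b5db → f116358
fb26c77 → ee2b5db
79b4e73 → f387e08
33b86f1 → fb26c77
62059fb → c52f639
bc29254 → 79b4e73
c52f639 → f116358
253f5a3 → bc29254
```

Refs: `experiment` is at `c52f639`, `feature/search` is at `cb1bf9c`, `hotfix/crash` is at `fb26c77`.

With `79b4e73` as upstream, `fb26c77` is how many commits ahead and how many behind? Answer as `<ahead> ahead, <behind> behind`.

2 ahead, 4 behind

Reachable from fb26c77: {ee2b5db, f116358, fb26c77}.
Reachable from 79b4e73: {62059fb, 79b4e73, c52f639, f116358, f387e08}.
Only in fb26c77's history (ahead): {ee2b5db, fb26c77} — 2.
Only in 79b4e73's history (behind): {62059fb, 79b4e73, c52f639, f387e08} — 4.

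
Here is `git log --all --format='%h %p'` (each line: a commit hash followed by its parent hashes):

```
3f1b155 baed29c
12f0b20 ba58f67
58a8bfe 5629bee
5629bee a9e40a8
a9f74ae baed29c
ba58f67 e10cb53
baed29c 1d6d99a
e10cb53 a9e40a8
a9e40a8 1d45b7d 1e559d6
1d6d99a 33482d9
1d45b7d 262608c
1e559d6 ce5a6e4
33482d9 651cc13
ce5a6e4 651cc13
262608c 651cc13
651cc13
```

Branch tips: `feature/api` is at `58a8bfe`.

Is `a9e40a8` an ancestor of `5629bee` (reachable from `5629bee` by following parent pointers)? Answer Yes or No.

Ancestors of 5629bee (commits reachable by following parents): {1d45b7d, 1e559d6, 262608c, 5629bee, 651cc13, a9e40a8, ce5a6e4}.
a9e40a8 is in that set, so it is an ancestor of 5629bee.

Yes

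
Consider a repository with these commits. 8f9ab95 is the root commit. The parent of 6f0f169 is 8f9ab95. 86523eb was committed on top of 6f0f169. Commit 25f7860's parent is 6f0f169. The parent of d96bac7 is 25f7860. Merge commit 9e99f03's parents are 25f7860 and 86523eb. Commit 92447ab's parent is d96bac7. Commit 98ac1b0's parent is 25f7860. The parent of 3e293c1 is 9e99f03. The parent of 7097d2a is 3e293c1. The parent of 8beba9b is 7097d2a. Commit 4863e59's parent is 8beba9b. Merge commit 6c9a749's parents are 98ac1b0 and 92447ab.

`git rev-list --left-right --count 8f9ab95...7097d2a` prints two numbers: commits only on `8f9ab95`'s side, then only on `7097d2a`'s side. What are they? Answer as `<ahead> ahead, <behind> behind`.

Reachable from 8f9ab95: {8f9ab95}.
Reachable from 7097d2a: {25f7860, 3e293c1, 6f0f169, 7097d2a, 86523eb, 8f9ab95, 9e99f03}.
Only in 8f9ab95's history (ahead): {} — 0.
Only in 7097d2a's history (behind): {25f7860, 3e293c1, 6f0f169, 7097d2a, 86523eb, 9e99f03} — 6.

0 ahead, 6 behind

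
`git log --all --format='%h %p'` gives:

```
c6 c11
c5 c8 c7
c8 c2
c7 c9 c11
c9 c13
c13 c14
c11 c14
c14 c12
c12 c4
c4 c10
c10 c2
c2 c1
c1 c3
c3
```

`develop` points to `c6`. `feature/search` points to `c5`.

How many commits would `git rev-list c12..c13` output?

2

Reachable from c13: {c1, c10, c12, c13, c14, c2, c3, c4}.
Reachable from c12: {c1, c10, c12, c2, c3, c4}.
In c13's history but not c12's: {c13, c14} — 2 commits.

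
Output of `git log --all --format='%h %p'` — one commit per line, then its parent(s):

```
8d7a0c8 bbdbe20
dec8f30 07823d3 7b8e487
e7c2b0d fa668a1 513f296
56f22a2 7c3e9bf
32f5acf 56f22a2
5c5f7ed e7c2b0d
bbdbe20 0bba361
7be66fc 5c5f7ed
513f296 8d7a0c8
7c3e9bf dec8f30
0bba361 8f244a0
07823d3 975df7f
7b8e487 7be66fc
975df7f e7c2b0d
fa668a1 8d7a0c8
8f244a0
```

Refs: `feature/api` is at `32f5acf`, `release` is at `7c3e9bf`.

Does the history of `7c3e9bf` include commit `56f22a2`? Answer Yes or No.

No

Ancestors of 7c3e9bf: {07823d3, 0bba361, 513f296, 5c5f7ed, 7b8e487, 7be66fc, 7c3e9bf, 8d7a0c8, 8f244a0, 975df7f, bbdbe20, dec8f30, e7c2b0d, fa668a1}.
56f22a2 is not in that set, so it is not an ancestor of 7c3e9bf.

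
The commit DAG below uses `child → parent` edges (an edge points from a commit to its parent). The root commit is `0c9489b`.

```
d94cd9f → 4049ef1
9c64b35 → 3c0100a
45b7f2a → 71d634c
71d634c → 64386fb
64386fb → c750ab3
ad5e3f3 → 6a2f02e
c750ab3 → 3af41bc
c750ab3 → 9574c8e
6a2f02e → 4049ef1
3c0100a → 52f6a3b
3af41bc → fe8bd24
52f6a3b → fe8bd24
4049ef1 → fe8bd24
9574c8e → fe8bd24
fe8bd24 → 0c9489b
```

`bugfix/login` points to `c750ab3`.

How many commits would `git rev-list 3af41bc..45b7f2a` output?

5

Reachable from 45b7f2a: {0c9489b, 3af41bc, 45b7f2a, 64386fb, 71d634c, 9574c8e, c750ab3, fe8bd24}.
Reachable from 3af41bc: {0c9489b, 3af41bc, fe8bd24}.
In 45b7f2a's history but not 3af41bc's: {45b7f2a, 64386fb, 71d634c, 9574c8e, c750ab3} — 5 commits.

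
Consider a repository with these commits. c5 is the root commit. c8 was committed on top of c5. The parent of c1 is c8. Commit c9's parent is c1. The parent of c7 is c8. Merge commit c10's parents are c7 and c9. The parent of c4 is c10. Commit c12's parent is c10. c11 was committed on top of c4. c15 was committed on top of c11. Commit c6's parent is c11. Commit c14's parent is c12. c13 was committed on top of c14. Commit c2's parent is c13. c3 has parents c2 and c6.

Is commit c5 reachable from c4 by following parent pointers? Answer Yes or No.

Yes

Ancestors of c4 (commits reachable by following parents): {c1, c10, c4, c5, c7, c8, c9}.
c5 is in that set, so it is an ancestor of c4.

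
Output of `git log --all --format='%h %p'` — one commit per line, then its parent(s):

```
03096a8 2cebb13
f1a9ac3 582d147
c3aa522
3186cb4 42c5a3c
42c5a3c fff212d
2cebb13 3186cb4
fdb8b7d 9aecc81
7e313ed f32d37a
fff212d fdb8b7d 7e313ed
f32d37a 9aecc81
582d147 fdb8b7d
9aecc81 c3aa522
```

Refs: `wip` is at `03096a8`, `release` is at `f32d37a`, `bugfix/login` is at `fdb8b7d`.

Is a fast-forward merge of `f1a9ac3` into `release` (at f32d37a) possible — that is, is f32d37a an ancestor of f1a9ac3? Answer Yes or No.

No

A fast-forward from f32d37a to f1a9ac3 is possible iff f32d37a is an ancestor of f1a9ac3.
Ancestors of f1a9ac3: {582d147, 9aecc81, c3aa522, f1a9ac3, fdb8b7d}.
f32d37a is not among them, so fast-forward is not possible.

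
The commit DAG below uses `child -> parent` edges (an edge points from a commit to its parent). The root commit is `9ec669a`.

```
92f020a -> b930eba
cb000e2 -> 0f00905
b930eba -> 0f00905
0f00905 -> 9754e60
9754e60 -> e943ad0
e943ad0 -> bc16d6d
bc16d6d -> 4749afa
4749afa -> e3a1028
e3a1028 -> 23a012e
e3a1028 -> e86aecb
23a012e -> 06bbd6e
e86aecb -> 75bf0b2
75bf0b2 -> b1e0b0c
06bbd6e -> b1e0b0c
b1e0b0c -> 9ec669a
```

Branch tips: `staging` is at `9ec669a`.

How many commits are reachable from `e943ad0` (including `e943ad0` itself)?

Walking parent pointers from e943ad0: reachable set = {06bbd6e, 23a012e, 4749afa, 75bf0b2, 9ec669a, b1e0b0c, bc16d6d, e3a1028, e86aecb, e943ad0}.
That is 10 commits.

10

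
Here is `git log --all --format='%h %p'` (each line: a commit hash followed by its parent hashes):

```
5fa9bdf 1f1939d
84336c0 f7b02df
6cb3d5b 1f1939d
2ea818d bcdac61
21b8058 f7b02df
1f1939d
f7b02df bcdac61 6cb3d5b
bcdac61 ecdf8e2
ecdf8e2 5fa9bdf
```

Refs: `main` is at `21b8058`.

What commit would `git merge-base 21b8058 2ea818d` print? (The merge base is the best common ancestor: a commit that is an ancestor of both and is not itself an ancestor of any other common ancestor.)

bcdac61

Ancestors of 21b8058: {1f1939d, 21b8058, 5fa9bdf, 6cb3d5b, bcdac61, ecdf8e2, f7b02df}.
Ancestors of 2ea818d: {1f1939d, 2ea818d, 5fa9bdf, bcdac61, ecdf8e2}.
Common ancestors: {1f1939d, 5fa9bdf, bcdac61, ecdf8e2}.
Among these, bcdac61 is not an ancestor of any other common ancestor — it is the merge base.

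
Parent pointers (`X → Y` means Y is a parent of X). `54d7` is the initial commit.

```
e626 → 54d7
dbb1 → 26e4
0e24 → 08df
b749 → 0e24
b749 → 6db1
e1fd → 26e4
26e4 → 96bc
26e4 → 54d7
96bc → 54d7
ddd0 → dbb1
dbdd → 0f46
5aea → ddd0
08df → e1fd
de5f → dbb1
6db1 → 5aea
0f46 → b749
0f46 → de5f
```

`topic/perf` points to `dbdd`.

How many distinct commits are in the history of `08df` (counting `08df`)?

5

Walking parent pointers from 08df: reachable set = {08df, 26e4, 54d7, 96bc, e1fd}.
That is 5 commits.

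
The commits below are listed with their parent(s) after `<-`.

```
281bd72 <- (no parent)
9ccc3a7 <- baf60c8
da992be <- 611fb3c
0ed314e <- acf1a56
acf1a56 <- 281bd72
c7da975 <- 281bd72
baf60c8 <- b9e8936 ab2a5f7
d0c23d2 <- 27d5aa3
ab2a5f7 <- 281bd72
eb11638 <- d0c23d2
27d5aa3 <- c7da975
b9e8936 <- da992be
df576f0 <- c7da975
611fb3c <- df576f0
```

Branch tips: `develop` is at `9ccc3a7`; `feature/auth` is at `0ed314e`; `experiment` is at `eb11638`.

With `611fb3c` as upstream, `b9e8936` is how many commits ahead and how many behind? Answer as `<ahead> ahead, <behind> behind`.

2 ahead, 0 behind

Reachable from b9e8936: {281bd72, 611fb3c, b9e8936, c7da975, da992be, df576f0}.
Reachable from 611fb3c: {281bd72, 611fb3c, c7da975, df576f0}.
Only in b9e8936's history (ahead): {b9e8936, da992be} — 2.
Only in 611fb3c's history (behind): {} — 0.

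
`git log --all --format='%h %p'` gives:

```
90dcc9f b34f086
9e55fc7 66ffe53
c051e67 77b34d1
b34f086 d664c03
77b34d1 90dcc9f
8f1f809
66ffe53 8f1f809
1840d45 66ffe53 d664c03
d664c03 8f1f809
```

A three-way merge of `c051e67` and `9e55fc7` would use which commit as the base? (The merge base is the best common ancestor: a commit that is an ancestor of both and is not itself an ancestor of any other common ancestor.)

8f1f809

Ancestors of c051e67: {77b34d1, 8f1f809, 90dcc9f, b34f086, c051e67, d664c03}.
Ancestors of 9e55fc7: {66ffe53, 8f1f809, 9e55fc7}.
Common ancestors: {8f1f809}.
The only common ancestor is 8f1f809, so it is the merge base.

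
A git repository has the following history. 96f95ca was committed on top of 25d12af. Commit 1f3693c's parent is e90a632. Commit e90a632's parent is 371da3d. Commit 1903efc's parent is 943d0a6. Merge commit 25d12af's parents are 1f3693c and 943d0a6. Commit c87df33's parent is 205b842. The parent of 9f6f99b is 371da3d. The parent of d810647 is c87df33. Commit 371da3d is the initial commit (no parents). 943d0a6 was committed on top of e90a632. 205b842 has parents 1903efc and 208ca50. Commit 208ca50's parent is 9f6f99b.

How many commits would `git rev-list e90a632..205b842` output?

Reachable from 205b842: {1903efc, 205b842, 208ca50, 371da3d, 943d0a6, 9f6f99b, e90a632}.
Reachable from e90a632: {371da3d, e90a632}.
In 205b842's history but not e90a632's: {1903efc, 205b842, 208ca50, 943d0a6, 9f6f99b} — 5 commits.

5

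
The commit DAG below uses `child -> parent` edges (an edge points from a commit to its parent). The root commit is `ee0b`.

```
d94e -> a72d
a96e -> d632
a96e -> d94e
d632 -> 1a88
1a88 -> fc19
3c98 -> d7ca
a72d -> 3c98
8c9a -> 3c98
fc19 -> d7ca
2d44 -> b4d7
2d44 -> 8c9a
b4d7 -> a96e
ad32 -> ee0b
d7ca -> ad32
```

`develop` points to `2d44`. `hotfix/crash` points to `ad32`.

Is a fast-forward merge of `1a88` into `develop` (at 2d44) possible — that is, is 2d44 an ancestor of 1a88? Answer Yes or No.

No

A fast-forward from 2d44 to 1a88 is possible iff 2d44 is an ancestor of 1a88.
Ancestors of 1a88: {1a88, ad32, d7ca, ee0b, fc19}.
2d44 is not among them, so fast-forward is not possible.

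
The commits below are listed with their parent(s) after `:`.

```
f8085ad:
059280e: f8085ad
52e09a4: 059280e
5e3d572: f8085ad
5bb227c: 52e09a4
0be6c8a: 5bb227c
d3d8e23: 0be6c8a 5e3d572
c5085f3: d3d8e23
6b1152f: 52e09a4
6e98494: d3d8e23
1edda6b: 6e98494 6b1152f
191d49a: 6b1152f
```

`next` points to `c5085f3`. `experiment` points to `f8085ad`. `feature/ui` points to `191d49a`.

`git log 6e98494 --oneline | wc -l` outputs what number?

8

Walking parent pointers from 6e98494: reachable set = {059280e, 0be6c8a, 52e09a4, 5bb227c, 5e3d572, 6e98494, d3d8e23, f8085ad}.
That is 8 commits.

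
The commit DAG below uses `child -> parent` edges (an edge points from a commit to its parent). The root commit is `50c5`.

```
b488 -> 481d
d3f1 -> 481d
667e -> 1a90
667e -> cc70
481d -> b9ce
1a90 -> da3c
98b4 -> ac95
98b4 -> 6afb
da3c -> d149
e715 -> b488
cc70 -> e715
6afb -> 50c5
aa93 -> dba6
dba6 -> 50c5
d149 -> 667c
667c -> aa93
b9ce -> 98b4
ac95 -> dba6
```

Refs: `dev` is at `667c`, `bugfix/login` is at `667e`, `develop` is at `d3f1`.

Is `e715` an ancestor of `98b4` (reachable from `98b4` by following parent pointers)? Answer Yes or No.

No

Ancestors of 98b4: {50c5, 6afb, 98b4, ac95, dba6}.
e715 is not in that set, so it is not an ancestor of 98b4.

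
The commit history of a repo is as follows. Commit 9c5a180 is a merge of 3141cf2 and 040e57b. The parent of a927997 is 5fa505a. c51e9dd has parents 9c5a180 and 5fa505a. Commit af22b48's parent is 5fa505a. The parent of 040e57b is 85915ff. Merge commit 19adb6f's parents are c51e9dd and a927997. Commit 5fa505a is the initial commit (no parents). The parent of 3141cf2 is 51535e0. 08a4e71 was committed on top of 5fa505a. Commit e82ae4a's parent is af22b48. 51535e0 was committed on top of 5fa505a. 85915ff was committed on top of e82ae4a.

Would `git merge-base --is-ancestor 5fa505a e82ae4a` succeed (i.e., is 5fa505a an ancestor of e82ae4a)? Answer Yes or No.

Yes

Ancestors of e82ae4a (commits reachable by following parents): {5fa505a, af22b48, e82ae4a}.
5fa505a is in that set, so it is an ancestor of e82ae4a.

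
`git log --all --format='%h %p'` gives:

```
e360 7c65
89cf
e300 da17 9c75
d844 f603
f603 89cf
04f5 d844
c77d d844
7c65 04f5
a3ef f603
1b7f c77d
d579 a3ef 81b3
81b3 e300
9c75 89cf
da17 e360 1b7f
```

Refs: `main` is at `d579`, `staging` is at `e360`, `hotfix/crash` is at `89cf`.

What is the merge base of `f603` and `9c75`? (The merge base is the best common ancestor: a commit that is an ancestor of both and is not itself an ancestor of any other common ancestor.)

89cf

Ancestors of f603: {89cf, f603}.
Ancestors of 9c75: {89cf, 9c75}.
Common ancestors: {89cf}.
The only common ancestor is 89cf, so it is the merge base.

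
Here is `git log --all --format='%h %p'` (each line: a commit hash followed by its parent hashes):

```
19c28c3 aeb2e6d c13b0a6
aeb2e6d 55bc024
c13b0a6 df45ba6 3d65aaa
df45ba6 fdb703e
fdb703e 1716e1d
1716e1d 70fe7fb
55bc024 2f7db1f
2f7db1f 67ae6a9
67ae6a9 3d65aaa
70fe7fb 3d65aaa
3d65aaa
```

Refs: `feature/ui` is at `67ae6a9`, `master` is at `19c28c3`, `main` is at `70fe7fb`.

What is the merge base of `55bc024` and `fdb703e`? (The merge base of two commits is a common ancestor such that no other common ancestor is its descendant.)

Ancestors of 55bc024: {2f7db1f, 3d65aaa, 55bc024, 67ae6a9}.
Ancestors of fdb703e: {1716e1d, 3d65aaa, 70fe7fb, fdb703e}.
Common ancestors: {3d65aaa}.
The only common ancestor is 3d65aaa, so it is the merge base.

3d65aaa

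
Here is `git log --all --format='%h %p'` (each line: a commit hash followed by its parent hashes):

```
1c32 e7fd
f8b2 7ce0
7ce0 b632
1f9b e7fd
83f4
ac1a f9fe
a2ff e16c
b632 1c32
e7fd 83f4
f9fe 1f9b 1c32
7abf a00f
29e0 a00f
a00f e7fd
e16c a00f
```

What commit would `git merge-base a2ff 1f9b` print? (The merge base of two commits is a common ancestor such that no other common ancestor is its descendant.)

e7fd

Ancestors of a2ff: {83f4, a00f, a2ff, e16c, e7fd}.
Ancestors of 1f9b: {1f9b, 83f4, e7fd}.
Common ancestors: {83f4, e7fd}.
Among these, e7fd is not an ancestor of any other common ancestor — it is the merge base.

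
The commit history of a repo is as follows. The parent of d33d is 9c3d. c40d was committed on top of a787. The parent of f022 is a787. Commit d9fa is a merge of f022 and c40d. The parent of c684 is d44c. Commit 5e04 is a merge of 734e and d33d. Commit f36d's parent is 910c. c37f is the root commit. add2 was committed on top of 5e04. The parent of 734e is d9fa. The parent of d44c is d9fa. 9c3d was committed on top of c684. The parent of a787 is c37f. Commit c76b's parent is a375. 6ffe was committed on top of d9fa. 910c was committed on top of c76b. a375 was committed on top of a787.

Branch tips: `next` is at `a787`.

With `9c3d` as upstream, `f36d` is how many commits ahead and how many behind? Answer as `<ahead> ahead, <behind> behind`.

4 ahead, 6 behind

Reachable from f36d: {910c, a375, a787, c37f, c76b, f36d}.
Reachable from 9c3d: {9c3d, a787, c37f, c40d, c684, d44c, d9fa, f022}.
Only in f36d's history (ahead): {910c, a375, c76b, f36d} — 4.
Only in 9c3d's history (behind): {9c3d, c40d, c684, d44c, d9fa, f022} — 6.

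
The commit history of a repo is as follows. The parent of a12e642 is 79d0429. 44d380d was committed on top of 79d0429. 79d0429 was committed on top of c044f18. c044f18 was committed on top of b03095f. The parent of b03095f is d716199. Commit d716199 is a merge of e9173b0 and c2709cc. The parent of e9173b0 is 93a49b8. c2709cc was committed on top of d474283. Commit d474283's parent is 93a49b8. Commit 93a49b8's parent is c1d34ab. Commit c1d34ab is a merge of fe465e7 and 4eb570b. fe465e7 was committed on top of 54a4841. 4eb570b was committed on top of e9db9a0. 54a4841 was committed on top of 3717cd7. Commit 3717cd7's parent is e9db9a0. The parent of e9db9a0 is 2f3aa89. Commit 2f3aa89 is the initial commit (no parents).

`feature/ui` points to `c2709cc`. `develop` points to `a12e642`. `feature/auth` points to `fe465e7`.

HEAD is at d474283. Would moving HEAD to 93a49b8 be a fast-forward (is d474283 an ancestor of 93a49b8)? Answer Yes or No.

A fast-forward from d474283 to 93a49b8 is possible iff d474283 is an ancestor of 93a49b8.
Ancestors of 93a49b8: {2f3aa89, 3717cd7, 4eb570b, 54a4841, 93a49b8, c1d34ab, e9db9a0, fe465e7}.
d474283 is not among them, so fast-forward is not possible.

No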